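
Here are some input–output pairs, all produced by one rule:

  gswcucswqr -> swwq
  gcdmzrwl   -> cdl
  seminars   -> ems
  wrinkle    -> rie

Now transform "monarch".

onh

The rule is to swap each adjacent pair of characters (1↔2, 3↔4, ...), then keep one character in every 3, starting at position 1 (positions 1st, 4th, 7th, ...).
So "monarch" becomes "onh".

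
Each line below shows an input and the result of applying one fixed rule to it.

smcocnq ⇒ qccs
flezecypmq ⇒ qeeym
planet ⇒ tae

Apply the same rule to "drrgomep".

proe

Each output is the input with this applied: swap the first and last characters, then keep every other character starting from the first (positions 1st, 3rd, 5th, ...).
Applying both steps to "drrgomep": "prrgomed", then "proe".
(Check on "smcocnq": → "qmcocns" → "qccs" ✓)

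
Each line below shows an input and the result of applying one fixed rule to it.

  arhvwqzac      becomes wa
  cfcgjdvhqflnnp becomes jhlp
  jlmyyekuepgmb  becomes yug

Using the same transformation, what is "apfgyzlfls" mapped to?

yf

What's happening: delete the first 2 characters, then keep one character in every 3, starting at position 3 (positions 3rd, 6th, 9th, ...).
Working it through for "apfgyzlfls": intermediate "fgyzlfls", final "yf".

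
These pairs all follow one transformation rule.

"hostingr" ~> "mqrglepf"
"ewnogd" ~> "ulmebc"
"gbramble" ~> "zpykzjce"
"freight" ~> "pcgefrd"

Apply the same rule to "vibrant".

The transformation: shift every letter 2 places backward in the alphabet (wrapping around), then move the first character to the end.
Doing the same to "vibrant": "gzpylrt".

gzpylrt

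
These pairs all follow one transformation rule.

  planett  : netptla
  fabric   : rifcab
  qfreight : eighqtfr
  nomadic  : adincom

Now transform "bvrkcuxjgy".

kcuxjgbyvr

The rule is to swap the first and last characters, then move the first 3 characters to the end (rotate left by 3).
For "bvrkcuxjgy" the result is "kcuxjgbyvr".
(Check on "fabric": → "cabrif" → "rifcab" ✓)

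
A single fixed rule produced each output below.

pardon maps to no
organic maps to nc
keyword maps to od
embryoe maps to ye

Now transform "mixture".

Rule — swap each adjacent pair of characters (1↔2, 3↔4, ...), then keep only the last 2 characters.
On "mixture": the first step gives "imtxrue", and the second then gives "ue".
(Check on "embryoe": → "merboye" → "ye" ✓)

ue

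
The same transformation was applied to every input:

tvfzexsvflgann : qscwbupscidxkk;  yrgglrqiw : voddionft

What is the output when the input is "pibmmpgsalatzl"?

The pattern: shift every letter 3 places backward in the alphabet (wrapping around).
So "pibmmpgsalatzl" becomes "mfyjjmdpxixqwi".

mfyjjmdpxixqwi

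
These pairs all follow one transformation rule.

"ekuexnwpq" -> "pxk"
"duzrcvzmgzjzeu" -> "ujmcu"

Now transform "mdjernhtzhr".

The rule is to keep one character in every 3, starting at position 2 (positions 2nd, 5th, 8th, ...), then reverse the string.
Starting from "mdjernhtzhr": after the first operation, "drtr"; after the second, "rtrd".

rtrd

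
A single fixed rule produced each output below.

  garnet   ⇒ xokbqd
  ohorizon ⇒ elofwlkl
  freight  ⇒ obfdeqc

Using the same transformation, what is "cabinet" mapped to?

xyfkbqz

The pattern: move the first character to the end, then shift every letter 3 places backward in the alphabet (wrapping around).
Starting from "cabinet": after the first operation, "abinetc"; after the second, "xyfkbqz".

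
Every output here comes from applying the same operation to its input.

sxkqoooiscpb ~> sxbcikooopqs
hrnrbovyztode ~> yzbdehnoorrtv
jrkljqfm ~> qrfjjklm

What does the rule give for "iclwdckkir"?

Rule — sort the characters into alphabetical order, then move the last 2 characters to the front (rotate right by 2).
Applying both steps to "iclwdckkir": "ccdiikklrw", then "rwccdiikkl".
(Check on "hrnrbovyztode": → "bdehnoorrtvyz" → "yzbdehnoorrtv" ✓)

rwccdiikkl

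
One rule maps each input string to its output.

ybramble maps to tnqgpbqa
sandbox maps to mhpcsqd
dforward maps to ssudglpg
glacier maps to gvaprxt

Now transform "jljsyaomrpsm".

byayhnpdbgeh

The rule is to shift every letter 11 places backward in the alphabet (wrapping around), then move the last character to the front.
Starting from "jljsyaomrpsm": after the first operation, "yayhnpdbgehb"; after the second, "byayhnpdbgeh".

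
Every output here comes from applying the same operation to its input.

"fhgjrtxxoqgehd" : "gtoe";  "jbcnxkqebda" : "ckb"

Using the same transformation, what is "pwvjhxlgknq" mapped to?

The pattern: keep one character in every 3, starting at position 3 (positions 3rd, 6th, 9th, ...).
"pwvjhxlgknq" → "vxk".

vxk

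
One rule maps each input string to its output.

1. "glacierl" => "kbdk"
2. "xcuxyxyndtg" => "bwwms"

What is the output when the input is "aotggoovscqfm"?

nfnube

The pattern: keep every other character starting from the second (positions 2nd, 4th, 6th, ...), then shift every letter 1 place backward in the alphabet (wrapping around).
Working it through for "aotggoovscqfm": intermediate "ogovcf", final "nfnube".
(Check on "glacierl": → "lcel" → "kbdk" ✓)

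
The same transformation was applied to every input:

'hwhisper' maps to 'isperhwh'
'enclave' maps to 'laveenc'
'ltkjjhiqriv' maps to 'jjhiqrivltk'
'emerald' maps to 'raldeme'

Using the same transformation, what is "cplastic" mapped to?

The rule is to move the first 3 characters to the end (rotate left by 3).
Doing the same to "cplastic": "asticcpl".

asticcpl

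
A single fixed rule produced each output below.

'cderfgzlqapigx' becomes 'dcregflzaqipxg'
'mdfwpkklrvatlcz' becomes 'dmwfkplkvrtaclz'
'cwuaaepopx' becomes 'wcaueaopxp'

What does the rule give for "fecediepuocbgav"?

efecidpeoubcagv

The pattern: swap each adjacent pair of characters (1↔2, 3↔4, ...).
Doing the same to "fecediepuocbgav": "efecidpeoubcagv".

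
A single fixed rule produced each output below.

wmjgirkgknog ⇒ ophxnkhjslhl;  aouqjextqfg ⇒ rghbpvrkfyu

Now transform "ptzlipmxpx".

The transformation: move the last 3 characters to the front (rotate right by 3), then shift every letter 1 place forward in the alphabet (wrapping around).
On "ptzlipmxpx": the first step gives "xpxptzlipm", and the second then gives "yqyquamjqn".

yqyquamjqn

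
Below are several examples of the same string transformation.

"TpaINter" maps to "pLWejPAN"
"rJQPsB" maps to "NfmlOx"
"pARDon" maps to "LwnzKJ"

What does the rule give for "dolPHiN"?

In each case the input is transformed by: flip the case of every letter, then shift every letter 4 places backward in the alphabet (wrapping around).
"dolPHiN" → "ZKHldEj".

ZKHldEj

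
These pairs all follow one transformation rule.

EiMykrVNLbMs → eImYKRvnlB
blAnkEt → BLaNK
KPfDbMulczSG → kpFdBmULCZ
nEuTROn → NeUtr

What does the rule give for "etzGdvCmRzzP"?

Looking at the pairs, the operation is to delete the last 2 characters, then flip the case of every letter.
For "etzGdvCmRzzP", step one produces "etzGdvCmRz"; step two turns that into "ETZgDVcMrZ".

ETZgDVcMrZ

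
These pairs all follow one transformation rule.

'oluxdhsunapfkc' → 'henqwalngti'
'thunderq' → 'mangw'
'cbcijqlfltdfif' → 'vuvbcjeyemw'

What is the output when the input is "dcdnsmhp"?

In each case the input is transformed by: delete the last 3 characters, then shift every letter 7 places backward in the alphabet (wrapping around).
Working it through for "dcdnsmhp": intermediate "dcdns", final "wvwgl".

wvwgl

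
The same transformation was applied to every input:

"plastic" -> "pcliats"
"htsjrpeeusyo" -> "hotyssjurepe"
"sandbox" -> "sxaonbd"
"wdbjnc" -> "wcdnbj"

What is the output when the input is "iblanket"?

itbelkan

The pattern: take characters alternately from the front and the back (1st, last, 2nd, 2nd-last, ...).
For "iblanket" the result is "itbelkan".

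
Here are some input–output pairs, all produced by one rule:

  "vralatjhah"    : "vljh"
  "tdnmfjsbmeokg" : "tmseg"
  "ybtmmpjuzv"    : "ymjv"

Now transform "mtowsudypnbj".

mwdn

Each output is the input with this applied: keep one character in every 3, starting at position 1 (positions 1st, 4th, 7th, ...).
For "mtowsudypnbj" the result is "mwdn".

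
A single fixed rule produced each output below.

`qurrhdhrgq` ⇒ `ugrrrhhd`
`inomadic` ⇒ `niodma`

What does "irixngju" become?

rjigxn

The transformation: take characters alternately from the front and the back (1st, last, 2nd, 2nd-last, ...), then delete the first 2 characters.
Starting from "irixngju": after the first operation, "iurjigxn"; after the second, "rjigxn".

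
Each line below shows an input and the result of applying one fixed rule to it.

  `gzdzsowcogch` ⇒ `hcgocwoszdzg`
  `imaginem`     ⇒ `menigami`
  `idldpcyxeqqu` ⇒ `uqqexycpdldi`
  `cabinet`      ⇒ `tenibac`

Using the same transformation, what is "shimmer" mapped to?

remmihs

The transformation: reverse the string.
For "shimmer" the result is "remmihs".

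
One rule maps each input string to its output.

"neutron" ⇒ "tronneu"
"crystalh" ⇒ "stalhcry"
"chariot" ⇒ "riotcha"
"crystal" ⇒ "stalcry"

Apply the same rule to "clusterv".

Each output is the input with this applied: move the first 3 characters to the end (rotate left by 3).
For "clusterv" the result is "stervclu".

stervclu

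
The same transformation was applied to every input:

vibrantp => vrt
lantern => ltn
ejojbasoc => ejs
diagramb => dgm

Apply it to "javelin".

jen

What's happening: keep one character in every 3, starting at position 1 (positions 1st, 4th, 7th, ...).
"javelin" → "jen".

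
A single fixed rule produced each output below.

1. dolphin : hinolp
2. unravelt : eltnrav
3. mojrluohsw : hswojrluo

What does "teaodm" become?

The transformation: delete the first character, then move the last 3 characters to the front (rotate right by 3).
Applying both steps to "teaodm": "eaodm", then "odmea".

odmea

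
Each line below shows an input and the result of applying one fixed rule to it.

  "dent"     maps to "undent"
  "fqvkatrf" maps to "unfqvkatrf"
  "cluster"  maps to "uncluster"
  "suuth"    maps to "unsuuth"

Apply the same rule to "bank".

The pattern: prepend "un".
Doing the same to "bank": "unbank".

unbank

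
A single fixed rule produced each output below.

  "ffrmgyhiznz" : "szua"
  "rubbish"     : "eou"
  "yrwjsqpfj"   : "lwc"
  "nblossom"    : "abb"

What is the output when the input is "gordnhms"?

tqz

Looking at the pairs, the operation is to shift every letter 13 places forward in the alphabet (wrapping around) — i.e. ROT13, then keep one character in every 3, starting at position 1 (positions 1st, 4th, 7th, ...).
Working it through for "gordnhms": intermediate "tbeqauzf", final "tqz".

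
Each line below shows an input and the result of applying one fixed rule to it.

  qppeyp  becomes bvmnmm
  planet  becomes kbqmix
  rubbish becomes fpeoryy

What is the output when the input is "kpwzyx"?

What's happening: shift every letter 3 places backward in the alphabet (wrapping around), then move the last 3 characters to the front (rotate right by 3).
"kpwzyx" → "hmtwvu" → "wvuhmt".

wvuhmt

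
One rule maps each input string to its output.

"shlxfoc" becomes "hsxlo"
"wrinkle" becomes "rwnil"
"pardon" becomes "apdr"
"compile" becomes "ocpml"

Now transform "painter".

apnie

The pattern: swap each adjacent pair of characters (1↔2, 3↔4, ...), then delete the last 2 characters.
Applying both steps to "painter": "apnietr", then "apnie".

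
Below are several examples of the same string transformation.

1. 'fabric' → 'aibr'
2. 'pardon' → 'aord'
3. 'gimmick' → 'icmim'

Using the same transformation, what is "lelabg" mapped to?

ebla

Looking at the pairs, the operation is to take characters alternately from the front and the back (1st, last, 2nd, 2nd-last, ...), then delete the first 2 characters.
Applying both steps to "lelabg": "lgebla", then "ebla".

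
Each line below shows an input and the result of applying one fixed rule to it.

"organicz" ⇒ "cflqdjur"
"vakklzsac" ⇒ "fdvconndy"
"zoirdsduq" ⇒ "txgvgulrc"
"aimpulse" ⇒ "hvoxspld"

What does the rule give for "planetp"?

swhqdos

Looking at the pairs, the operation is to shift every letter 3 places forward in the alphabet (wrapping around), then reverse the string.
On "planetp": the first step gives "sodqhws", and the second then gives "swhqdos".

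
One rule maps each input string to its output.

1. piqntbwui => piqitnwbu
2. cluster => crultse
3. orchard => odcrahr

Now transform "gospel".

Looking at the pairs, the operation is to move the last character to the front, then swap each adjacent pair of characters (1↔2, 3↔4, ...).
"gospel" → "lgospe" → "glsoep".
(Check on "orchard": → "dorchar" → "odcrahr" ✓)

glsoep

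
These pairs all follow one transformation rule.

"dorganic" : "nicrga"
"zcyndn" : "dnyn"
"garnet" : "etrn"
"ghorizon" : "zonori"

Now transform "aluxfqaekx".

aekxuxfq

Rule — delete the first 2 characters, then swap the front and back halves of the string.
Applying that to "aluxfqaekx" gives "aekxuxfq".
(Check on "zcyndn": → "yndn" → "dnyn" ✓)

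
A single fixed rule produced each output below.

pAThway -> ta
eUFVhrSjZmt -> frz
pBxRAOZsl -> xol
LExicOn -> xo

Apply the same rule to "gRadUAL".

The transformation: keep one character in every 3, starting at position 3 (positions 3rd, 6th, 9th, ...), then convert every letter to lowercase.
So "gRadUAL" becomes "aa".

aa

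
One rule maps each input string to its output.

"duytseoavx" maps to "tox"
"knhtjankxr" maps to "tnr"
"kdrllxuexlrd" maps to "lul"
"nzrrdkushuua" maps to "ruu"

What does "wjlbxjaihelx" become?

In each case the input is transformed by: delete the first 3 characters, then keep one character in every 3, starting at position 1 (positions 1st, 4th, 7th, ...).
Doing the same to "wjlbxjaihelx": "bae".

bae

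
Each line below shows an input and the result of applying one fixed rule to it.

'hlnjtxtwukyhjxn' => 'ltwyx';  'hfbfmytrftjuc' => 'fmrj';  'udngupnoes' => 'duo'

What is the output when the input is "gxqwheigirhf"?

xhgh

Each output is the input with this applied: keep one character in every 3, starting at position 2 (positions 2nd, 5th, 8th, ...).
On "gxqwheigirhf" that produces "xhgh".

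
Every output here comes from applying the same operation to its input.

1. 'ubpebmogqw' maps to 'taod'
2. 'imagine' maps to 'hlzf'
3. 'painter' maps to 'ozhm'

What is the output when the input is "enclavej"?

Looking at the pairs, the operation is to shift every letter 1 place backward in the alphabet (wrapping around), then keep only the first 4 characters.
On "enclavej": the first step gives "dmbkzudi", and the second then gives "dmbk".

dmbk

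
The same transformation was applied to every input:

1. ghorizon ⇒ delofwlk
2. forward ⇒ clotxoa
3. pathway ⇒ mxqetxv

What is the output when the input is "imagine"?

fjxdfkb

The rule is to shift every letter 3 places backward in the alphabet (wrapping around).
Applying that to "imagine" gives "fjxdfkb".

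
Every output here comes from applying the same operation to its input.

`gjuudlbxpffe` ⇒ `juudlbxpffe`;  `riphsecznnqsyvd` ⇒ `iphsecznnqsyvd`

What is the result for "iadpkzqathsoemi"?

The transformation: delete the first character.
So "iadpkzqathsoemi" becomes "adpkzqathsoemi".

adpkzqathsoemi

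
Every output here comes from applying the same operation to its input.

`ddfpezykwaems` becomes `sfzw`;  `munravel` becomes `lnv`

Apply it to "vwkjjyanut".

The rule is to move the last 2 characters to the front (rotate right by 2), then keep one character in every 3, starting at position 2 (positions 2nd, 5th, 8th, ...).
Working it through for "vwkjjyanut": intermediate "utvwkjjyan", final "tky".

tky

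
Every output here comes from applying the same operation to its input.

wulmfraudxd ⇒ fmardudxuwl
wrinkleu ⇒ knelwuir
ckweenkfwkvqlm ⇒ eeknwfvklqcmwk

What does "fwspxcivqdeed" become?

xpicqveddewfs

The pattern: move the first 3 characters to the end (rotate left by 3), then swap each adjacent pair of characters (1↔2, 3↔4, ...).
"fwspxcivqdeed" → "pxcivqdeedfws" → "xpicqveddewfs".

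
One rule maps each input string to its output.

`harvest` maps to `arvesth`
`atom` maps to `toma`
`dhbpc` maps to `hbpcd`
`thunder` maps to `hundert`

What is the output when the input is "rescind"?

Rule — move the first character to the end.
For "rescind" the result is "escindr".

escindr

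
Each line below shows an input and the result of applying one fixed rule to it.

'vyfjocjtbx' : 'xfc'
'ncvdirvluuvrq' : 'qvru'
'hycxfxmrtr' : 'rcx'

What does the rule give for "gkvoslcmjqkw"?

wvlj

Looking at the pairs, the operation is to move the last 3 characters to the front (rotate right by 3), then keep one character in every 3, starting at position 3 (positions 3rd, 6th, 9th, ...).
Doing the same to "gkvoslcmjqkw": "wvlj".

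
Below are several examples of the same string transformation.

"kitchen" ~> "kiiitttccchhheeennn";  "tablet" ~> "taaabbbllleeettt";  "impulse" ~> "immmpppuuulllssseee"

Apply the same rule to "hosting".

hooossstttiiinnnggg

The rule is to repeat every character 3 times, then delete the first 2 characters.
Applying both steps to "hosting": "hhhooossstttiiinnnggg", then "hooossstttiiinnnggg".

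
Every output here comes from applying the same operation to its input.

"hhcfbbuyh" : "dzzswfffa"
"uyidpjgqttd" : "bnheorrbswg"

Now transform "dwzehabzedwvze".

Rule — shift every letter 2 places backward in the alphabet (wrapping around), then move the first 3 characters to the end (rotate left by 3).
"dwzehabzedwvze" → "cfyzxcbutxcbux".

cfyzxcbutxcbux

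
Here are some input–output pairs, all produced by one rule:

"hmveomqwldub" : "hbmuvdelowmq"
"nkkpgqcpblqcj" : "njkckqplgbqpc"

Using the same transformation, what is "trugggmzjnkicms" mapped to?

tsrmucgigkgnmjz

Looking at the pairs, the operation is to take characters alternately from the front and the back (1st, last, 2nd, 2nd-last, ...).
Applying that to "trugggmzjnkicms" gives "tsrmucgigkgnmjz".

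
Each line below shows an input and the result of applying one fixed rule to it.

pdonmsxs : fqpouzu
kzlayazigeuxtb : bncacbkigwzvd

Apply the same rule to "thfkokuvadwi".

Each output is the input with this applied: shift every letter 2 places forward in the alphabet (wrapping around), then delete the first character.
Applying both steps to "thfkokuvadwi": "vjhmqmwxcfyk", then "jhmqmwxcfyk".
(Check on "pdonmsxs": → "rfqpouzu" → "fqpouzu" ✓)

jhmqmwxcfyk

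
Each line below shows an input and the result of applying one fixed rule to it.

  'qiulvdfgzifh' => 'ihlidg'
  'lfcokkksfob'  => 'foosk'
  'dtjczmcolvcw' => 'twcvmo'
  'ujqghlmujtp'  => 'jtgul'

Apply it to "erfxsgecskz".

rkxcg

Rule — keep every other character starting from the second (positions 2nd, 4th, 6th, ...), then take characters alternately from the front and the back (1st, last, 2nd, 2nd-last, ...).
"erfxsgecskz" → "rxgck" → "rkxcg".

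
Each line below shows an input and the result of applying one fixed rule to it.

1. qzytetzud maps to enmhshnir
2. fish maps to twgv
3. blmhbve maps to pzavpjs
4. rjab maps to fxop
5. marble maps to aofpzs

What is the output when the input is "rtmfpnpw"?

fhatdbdk

Each output is the input with this applied: shift every letter 12 places backward in the alphabet (wrapping around).
So "rtmfpnpw" becomes "fhatdbdk".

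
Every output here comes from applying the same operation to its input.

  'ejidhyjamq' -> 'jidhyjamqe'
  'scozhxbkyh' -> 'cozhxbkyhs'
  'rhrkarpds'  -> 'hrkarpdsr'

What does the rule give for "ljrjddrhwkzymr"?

jrjddrhwkzymrl

What's happening: move the first character to the end.
Doing the same to "ljrjddrhwkzymr": "jrjddrhwkzymrl".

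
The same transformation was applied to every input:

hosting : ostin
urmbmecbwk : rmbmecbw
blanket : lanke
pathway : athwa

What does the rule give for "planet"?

In each case the input is transformed by: move the last character to the front, then delete the first 2 characters.
On "planet": the first step gives "tplane", and the second then gives "lane".
(Check on "pathway": → "ypathwa" → "athwa" ✓)

lane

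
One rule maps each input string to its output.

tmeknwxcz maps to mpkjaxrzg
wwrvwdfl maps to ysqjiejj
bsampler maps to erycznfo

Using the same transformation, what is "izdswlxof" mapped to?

Looking at the pairs, the operation is to shift every letter 13 places forward in the alphabet (wrapping around) — i.e. ROT13, then reverse the string.
"izdswlxof" → "vmqfjykbs" → "sbkyjfqmv".

sbkyjfqmv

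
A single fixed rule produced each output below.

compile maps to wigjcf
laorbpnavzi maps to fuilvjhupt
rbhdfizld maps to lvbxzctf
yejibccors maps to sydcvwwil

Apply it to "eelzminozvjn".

What's happening: delete the last character, then shift every letter 6 places backward in the alphabet (wrapping around).
On "eelzminozvjn": the first step gives "eelzminozvj", and the second then gives "yyftgchitpd".

yyftgchitpd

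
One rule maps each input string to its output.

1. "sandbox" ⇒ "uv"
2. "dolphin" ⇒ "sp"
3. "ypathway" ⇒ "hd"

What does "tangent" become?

uu

Looking at the pairs, the operation is to shift every letter 7 places forward in the alphabet (wrapping around), then keep one character in every 3, starting at position 3 (positions 3rd, 6th, 9th, ...).
For "tangent", step one produces "ahunlua"; step two turns that into "uu".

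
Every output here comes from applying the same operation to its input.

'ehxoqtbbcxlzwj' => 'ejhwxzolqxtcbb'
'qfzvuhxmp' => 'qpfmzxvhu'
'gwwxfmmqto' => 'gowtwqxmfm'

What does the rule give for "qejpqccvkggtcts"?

qsetjcptqgcgckv

The transformation: take characters alternately from the front and the back (1st, last, 2nd, 2nd-last, ...).
For "qejpqccvkggtcts" the result is "qsetjcptqgcgckv".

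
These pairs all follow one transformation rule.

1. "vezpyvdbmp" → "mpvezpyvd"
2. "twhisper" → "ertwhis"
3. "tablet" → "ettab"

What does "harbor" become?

In each case the input is transformed by: move the last 2 characters to the front (rotate right by 2), then delete the last character.
On "harbor" that produces "orhar".
(Check on "vezpyvdbmp": → "mpvezpyvdb" → "mpvezpyvd" ✓)

orhar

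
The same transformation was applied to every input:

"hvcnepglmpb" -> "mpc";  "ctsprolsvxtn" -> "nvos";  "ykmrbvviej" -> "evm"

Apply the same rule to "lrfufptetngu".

utpf

The pattern: keep one character in every 3, starting at position 3 (positions 3rd, 6th, 9th, ...), then reverse the string.
"lrfufptetngu" → "utpf".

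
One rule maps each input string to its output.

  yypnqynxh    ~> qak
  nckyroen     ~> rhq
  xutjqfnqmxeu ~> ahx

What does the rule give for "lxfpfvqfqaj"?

The pattern: shift every letter 3 places forward in the alphabet (wrapping around), then keep only the last 3 characters.
"lxfpfvqfqaj" → "oaisiytitdm" → "tdm".

tdm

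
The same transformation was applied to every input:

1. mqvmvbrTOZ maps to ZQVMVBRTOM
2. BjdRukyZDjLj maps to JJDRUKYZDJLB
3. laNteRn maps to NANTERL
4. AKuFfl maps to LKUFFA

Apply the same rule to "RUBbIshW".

Each output is the input with this applied: swap the first and last characters, then convert every letter to uppercase.
Starting from "RUBbIshW": after the first operation, "WUBbIshR"; after the second, "WUBBISHR".

WUBBISHR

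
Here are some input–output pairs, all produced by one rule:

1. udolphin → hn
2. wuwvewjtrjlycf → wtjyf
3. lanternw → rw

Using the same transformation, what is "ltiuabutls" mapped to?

Rule — keep every other character starting from the second (positions 2nd, 4th, 6th, ...), then delete the first 2 characters.
So "ltiuabutls" becomes "bts".

bts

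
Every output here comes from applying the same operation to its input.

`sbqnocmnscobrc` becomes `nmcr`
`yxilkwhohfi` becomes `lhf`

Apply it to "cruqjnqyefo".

Each output is the input with this applied: delete the first 2 characters, then keep one character in every 3, starting at position 2 (positions 2nd, 5th, 8th, ...).
"cruqjnqyefo" → "uqjnqyefo" → "qqf".
(Check on "sbqnocmnscobrc": → "qnocmnscobrc" → "nmcr" ✓)

qqf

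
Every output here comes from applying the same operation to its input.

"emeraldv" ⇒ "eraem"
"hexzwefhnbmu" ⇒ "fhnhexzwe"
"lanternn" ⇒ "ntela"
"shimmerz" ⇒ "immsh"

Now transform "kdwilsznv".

ilskdw

What's happening: delete the last 3 characters, then move the last 3 characters to the front (rotate right by 3).
Working it through for "kdwilsznv": intermediate "kdwils", final "ilskdw".
(Check on "shimmerz": → "shimm" → "immsh" ✓)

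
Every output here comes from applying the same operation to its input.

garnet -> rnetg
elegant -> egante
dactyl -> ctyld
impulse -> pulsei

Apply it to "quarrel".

What's happening: move the first 2 characters to the end (rotate left by 2), then delete the last character.
Applying both steps to "quarrel": "arrelqu", then "arrelq".
(Check on "garnet": → "rnetga" → "rnetg" ✓)

arrelq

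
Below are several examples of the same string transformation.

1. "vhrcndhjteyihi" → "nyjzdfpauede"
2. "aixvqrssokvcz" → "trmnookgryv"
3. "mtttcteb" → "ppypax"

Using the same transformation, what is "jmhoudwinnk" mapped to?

dkqzsejjg

Looking at the pairs, the operation is to delete the first 2 characters, then shift every letter 4 places backward in the alphabet (wrapping around).
For "jmhoudwinnk", step one produces "houdwinnk"; step two turns that into "dkqzsejjg".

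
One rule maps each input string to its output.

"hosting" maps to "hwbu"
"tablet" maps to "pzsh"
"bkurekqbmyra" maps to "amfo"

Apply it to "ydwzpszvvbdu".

The transformation: shift every letter 12 places backward in the alphabet (wrapping around), then keep only the last 4 characters.
For "ydwzpszvvbdu" the result is "jpri".

jpri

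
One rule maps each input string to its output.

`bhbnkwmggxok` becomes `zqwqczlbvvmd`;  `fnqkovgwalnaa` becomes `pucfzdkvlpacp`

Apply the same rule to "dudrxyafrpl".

Each output is the input with this applied: move the last character to the front, then shift every letter 11 places backward in the alphabet (wrapping around).
"dudrxyafrpl" → "ldudrxyafrp" → "asjsgmnpuge".
(Check on "bhbnkwmggxok": → "kbhbnkwmggxo" → "zqwqczlbvvmd" ✓)

asjsgmnpuge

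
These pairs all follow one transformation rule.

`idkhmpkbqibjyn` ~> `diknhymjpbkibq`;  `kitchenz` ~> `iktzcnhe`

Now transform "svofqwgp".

vsopfgqw

The pattern: move the first character to the end, then take characters alternately from the front and the back (1st, last, 2nd, 2nd-last, ...).
"svofqwgp" → "vsopfgqw".
(Check on "kitchenz": → "itchenzk" → "iktzcnhe" ✓)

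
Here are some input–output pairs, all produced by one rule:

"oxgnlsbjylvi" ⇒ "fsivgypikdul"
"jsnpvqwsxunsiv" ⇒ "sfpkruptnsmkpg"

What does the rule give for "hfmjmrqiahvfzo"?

lwcsexfnojgjce

In each case the input is transformed by: reverse the string, then shift every letter 3 places backward in the alphabet (wrapping around).
Starting from "hfmjmrqiahvfzo": after the first operation, "ozfvhaiqrmjmfh"; after the second, "lwcsexfnojgjce".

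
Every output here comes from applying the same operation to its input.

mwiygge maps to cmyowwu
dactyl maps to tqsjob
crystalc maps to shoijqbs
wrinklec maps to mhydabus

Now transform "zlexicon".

The pattern: shift every letter 10 places backward in the alphabet (wrapping around).
"zlexicon" → "pbunysed".

pbunysed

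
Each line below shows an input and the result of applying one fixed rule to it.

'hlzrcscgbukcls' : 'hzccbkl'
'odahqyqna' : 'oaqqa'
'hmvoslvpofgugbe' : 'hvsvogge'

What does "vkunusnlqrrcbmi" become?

vuunqrbi

Looking at the pairs, the operation is to keep every other character starting from the first (positions 1st, 3rd, 5th, ...).
"vkunusnlqrrcbmi" → "vuunqrbi".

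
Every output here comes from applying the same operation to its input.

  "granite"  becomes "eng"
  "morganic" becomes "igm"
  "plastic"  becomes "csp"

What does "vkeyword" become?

ryv

The transformation: keep one character in every 3, starting at position 1 (positions 1st, 4th, 7th, ...), then reverse the string.
Applying that to "vkeyword" gives "ryv".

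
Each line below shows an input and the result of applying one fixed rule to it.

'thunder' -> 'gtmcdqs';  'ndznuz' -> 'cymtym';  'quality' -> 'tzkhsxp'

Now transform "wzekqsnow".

ydjprmnvv

Each output is the input with this applied: move the first character to the end, then shift every letter 1 place backward in the alphabet (wrapping around).
"wzekqsnow" → "ydjprmnvv".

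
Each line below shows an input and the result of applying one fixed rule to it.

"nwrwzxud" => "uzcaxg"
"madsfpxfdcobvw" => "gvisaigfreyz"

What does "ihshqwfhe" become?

vktzikh

What's happening: delete the first 2 characters, then shift every letter 3 places forward in the alphabet (wrapping around).
Working it through for "ihshqwfhe": intermediate "shqwfhe", final "vktzikh".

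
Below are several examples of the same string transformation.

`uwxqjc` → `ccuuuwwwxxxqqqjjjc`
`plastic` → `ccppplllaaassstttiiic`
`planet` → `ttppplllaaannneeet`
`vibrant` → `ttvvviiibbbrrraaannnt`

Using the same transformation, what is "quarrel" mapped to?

What's happening: repeat every character 3 times, then move the last 2 characters to the front (rotate right by 2).
Doing the same to "quarrel": "llqqquuuaaarrrrrreeel".
(Check on "plastic": → "ppplllaaassstttiiiccc" → "ccppplllaaassstttiiic" ✓)

llqqquuuaaarrrrrreeel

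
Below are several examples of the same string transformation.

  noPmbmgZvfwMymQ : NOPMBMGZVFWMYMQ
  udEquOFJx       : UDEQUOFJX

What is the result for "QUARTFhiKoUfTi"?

Rule — convert every letter to uppercase.
"QUARTFhiKoUfTi" → "QUARTFHIKOUFTI".

QUARTFHIKOUFTI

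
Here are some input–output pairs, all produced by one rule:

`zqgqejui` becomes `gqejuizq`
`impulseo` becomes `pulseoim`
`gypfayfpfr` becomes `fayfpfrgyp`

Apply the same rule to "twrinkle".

rinkletw

The pattern: move the last 2 characters to the front (rotate right by 2), then swap the front and back halves of the string.
Applying both steps to "twrinkle": "letwrink", then "rinkletw".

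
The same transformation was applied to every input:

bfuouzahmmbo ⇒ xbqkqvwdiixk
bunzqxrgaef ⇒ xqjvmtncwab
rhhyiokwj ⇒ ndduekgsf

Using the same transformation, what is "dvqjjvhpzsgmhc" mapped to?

zrmffrdlvocidy

What's happening: shift every letter 4 places backward in the alphabet (wrapping around).
Applying that to "dvqjjvhpzsgmhc" gives "zrmffrdlvocidy".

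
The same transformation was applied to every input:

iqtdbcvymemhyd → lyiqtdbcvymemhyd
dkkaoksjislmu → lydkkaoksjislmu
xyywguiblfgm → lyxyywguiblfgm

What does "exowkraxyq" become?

lyexowkraxyq

Each output is the input with this applied: prepend "ly".
For "exowkraxyq" the result is "lyexowkraxyq".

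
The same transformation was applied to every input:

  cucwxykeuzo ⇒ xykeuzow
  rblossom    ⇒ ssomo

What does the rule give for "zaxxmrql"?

The transformation: delete the first 3 characters, then move the first character to the end.
For "zaxxmrql", step one produces "xmrql"; step two turns that into "mrqlx".

mrqlx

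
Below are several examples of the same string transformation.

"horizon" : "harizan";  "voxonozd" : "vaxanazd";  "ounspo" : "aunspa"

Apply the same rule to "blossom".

Rule — replace every "o" with "a".
So "blossom" becomes "blassam".

blassam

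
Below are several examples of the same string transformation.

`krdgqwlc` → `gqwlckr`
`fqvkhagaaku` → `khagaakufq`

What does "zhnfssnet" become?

Each output is the input with this applied: move the first 3 characters to the end (rotate left by 3), then delete the last character.
For "zhnfssnet", step one produces "fssnetzhn"; step two turns that into "fssnetzh".

fssnetzh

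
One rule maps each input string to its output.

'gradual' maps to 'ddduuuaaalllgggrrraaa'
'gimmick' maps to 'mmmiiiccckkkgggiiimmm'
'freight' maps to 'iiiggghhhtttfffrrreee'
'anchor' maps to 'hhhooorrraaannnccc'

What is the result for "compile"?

pppiiillleeecccooommm

What's happening: move the first 3 characters to the end (rotate left by 3), then repeat every character 3 times.
For "compile", step one produces "pilecom"; step two turns that into "pppiiillleeecccooommm".
(Check on "freight": → "ightfre" → "iiiggghhhtttfffrrreee" ✓)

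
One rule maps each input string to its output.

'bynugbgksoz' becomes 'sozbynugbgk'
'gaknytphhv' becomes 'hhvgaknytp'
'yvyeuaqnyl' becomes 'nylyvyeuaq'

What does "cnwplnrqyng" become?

yngcnwplnrq

Looking at the pairs, the operation is to move the last 3 characters to the front (rotate right by 3).
"cnwplnrqyng" → "yngcnwplnrq".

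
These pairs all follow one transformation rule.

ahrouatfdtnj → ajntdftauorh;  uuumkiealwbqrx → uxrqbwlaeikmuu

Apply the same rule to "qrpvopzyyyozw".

qwzoyyyzpovpr

In each case the input is transformed by: reverse the string, then move the last character to the front.
Doing the same to "qrpvopzyyyozw": "qwzoyyyzpovpr".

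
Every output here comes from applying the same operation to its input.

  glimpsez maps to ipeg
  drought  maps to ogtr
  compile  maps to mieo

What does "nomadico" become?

In each case the input is transformed by: move the first 2 characters to the end (rotate left by 2), then keep every other character starting from the first (positions 1st, 3rd, 5th, ...).
Working it through for "nomadico": intermediate "madicono", final "mdcn".

mdcn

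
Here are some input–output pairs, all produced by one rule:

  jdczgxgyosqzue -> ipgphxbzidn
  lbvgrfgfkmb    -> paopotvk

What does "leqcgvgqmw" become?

In each case the input is transformed by: shift every letter 9 places forward in the alphabet (wrapping around), then delete the first 3 characters.
For "leqcgvgqmw", step one produces "unzlpepzvf"; step two turns that into "lpepzvf".
(Check on "jdczgxgyosqzue": → "smlipgphxbzidn" → "ipgphxbzidn" ✓)

lpepzvf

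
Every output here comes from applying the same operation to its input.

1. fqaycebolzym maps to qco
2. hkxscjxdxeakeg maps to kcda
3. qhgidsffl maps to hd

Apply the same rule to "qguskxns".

The rule is to keep one character in every 3, starting at position 2 (positions 2nd, 5th, 8th, ...), then delete the last character.
On "qguskxns": the first step gives "gks", and the second then gives "gk".

gk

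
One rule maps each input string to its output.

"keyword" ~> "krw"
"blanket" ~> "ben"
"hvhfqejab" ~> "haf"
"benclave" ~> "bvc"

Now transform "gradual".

The rule is to take characters alternately from the front and the back (1st, last, 2nd, 2nd-last, ...), then keep one character in every 3, starting at position 1 (positions 1st, 4th, 7th, ...).
"gradual" → "glraaud" → "gad".

gad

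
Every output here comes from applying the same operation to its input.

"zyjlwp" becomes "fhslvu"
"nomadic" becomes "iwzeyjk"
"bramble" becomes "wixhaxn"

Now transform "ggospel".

kolahcc

What's happening: shift every letter 4 places backward in the alphabet (wrapping around), then move the first 2 characters to the end (rotate left by 2).
"ggospel" → "kolahcc".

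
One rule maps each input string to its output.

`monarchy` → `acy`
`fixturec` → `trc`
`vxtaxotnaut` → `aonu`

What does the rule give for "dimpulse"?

The rule is to delete the first 3 characters, then keep every other character starting from the first (positions 1st, 3rd, 5th, ...).
On "dimpulse": the first step gives "pulse", and the second then gives "ple".

ple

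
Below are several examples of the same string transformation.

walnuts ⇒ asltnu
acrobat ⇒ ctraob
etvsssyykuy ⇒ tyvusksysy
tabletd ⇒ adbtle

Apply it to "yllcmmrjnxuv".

Rule — delete the first character, then take characters alternately from the front and the back (1st, last, 2nd, 2nd-last, ...).
On "yllcmmrjnxuv": the first step gives "llcmmrjnxuv", and the second then gives "lvlucxmnmjr".

lvlucxmnmjr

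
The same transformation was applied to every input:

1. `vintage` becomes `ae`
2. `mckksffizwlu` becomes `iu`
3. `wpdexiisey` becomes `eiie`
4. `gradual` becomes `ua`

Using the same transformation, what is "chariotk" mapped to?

io

In each case the input is transformed by: delete the first 3 characters, then keep only the vowels.
For "chariotk", step one produces "riotk"; step two turns that into "io".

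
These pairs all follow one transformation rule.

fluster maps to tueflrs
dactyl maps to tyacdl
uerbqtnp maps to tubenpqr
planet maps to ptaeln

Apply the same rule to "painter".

The rule is to sort the characters into alphabetical order, then move the last 2 characters to the front (rotate right by 2).
Applying both steps to "painter": "aeinprt", then "rtaeinp".
(Check on "planet": → "aelnpt" → "ptaeln" ✓)

rtaeinp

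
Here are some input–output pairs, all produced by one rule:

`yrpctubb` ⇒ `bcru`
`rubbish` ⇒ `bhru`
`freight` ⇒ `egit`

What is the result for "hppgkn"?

Rule — sort the characters into alphabetical order, then keep every other character starting from the first (positions 1st, 3rd, 5th, ...).
Doing the same to "hppgkn": "gkp".
(Check on "rubbish": → "bbhirsu" → "bhru" ✓)

gkp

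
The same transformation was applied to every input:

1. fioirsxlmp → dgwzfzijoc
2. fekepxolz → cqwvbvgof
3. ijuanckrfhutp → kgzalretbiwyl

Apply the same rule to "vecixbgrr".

Looking at the pairs, the operation is to shift every letter 9 places backward in the alphabet (wrapping around), then move the last 2 characters to the front (rotate right by 2).
"vecixbgrr" → "iimvtzosx".
(Check on "fioirsxlmp": → "wzfzijocdg" → "dgwzfzijoc" ✓)

iimvtzosx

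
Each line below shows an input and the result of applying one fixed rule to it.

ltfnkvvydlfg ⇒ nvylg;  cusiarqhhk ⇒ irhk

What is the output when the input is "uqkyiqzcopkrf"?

In each case the input is transformed by: keep every other character starting from the second (positions 2nd, 4th, 6th, ...), then delete the first character.
On "uqkyiqzcopkrf": the first step gives "qyqcpr", and the second then gives "yqcpr".

yqcpr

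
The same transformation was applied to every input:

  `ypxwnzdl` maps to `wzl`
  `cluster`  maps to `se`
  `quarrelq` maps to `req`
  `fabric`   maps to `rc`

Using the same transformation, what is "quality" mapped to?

The pattern: keep every other character starting from the second (positions 2nd, 4th, 6th, ...), then delete the first character.
"quality" → "lt".

lt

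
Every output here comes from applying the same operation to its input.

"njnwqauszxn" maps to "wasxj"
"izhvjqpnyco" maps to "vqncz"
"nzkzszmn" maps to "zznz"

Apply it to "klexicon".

xcnl

The rule is to keep every other character starting from the second (positions 2nd, 4th, 6th, ...), then move the first character to the end.
Working it through for "klexicon": intermediate "lxcn", final "xcnl".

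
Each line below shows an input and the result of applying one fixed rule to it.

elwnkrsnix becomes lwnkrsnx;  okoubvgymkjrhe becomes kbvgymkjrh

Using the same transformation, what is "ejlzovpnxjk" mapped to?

Rule — remove every vowel.
So "ejlzovpnxjk" becomes "jlzvpnxjk".

jlzvpnxjk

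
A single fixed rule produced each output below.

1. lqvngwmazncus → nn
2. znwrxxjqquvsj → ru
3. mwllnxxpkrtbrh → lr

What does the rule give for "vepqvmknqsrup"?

Rule — keep one character in every 3, starting at position 1 (positions 1st, 4th, 7th, ...), then keep every other character starting from the second (positions 2nd, 4th, 6th, ...).
For "vepqvmknqsrup" the result is "qs".

qs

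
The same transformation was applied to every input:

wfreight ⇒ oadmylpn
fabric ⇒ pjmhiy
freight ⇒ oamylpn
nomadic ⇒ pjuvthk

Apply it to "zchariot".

vagjohyp

Each output is the input with this applied: shift every letter 7 places forward in the alphabet (wrapping around), then move the last 2 characters to the front (rotate right by 2).
Starting from "zchariot": after the first operation, "gjohypva"; after the second, "vagjohyp".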